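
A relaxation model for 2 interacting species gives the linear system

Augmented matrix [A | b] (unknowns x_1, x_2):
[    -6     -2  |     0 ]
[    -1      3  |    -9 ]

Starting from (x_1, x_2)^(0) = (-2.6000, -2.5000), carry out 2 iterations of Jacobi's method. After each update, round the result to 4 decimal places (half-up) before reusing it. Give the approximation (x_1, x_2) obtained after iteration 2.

Iteration 1:
  x_1 = (0 - (-2)·-2.5000) / (-6) = 0.8333
  x_2 = (-9 - (-1)·-2.6000) / (3) = -3.8667
Iteration 2:
  x_1 = (0 - (-2)·-3.8667) / (-6) = 1.2889
  x_2 = (-9 - (-1)·0.8333) / (3) = -2.7222

(1.2889, -2.7222)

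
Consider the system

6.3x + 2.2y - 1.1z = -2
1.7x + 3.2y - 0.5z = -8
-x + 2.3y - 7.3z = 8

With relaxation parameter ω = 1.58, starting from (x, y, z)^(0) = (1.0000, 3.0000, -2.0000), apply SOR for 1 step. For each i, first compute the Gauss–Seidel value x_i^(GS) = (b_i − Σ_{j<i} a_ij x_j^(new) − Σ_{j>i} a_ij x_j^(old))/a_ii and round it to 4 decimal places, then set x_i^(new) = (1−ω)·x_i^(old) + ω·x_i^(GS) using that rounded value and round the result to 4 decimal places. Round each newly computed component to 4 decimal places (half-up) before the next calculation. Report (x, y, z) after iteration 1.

Iteration 1:
  x: GS value = (-2 - (2.2)·3.0000 - (-1.1)·-2.0000) / (6.3) = -1.7143;  x ← (1−ω)·1.0000 + ω·-1.7143 = -3.2886
  y: GS value = (-8 - (1.7)·-3.2886 - (-0.5)·-2.0000) / (3.2) = -1.0654;  y ← (1−ω)·3.0000 + ω·-1.0654 = -3.4233
  z: GS value = (8 - (-1)·-3.2886 - (2.3)·-3.4233) / (-7.3) = -1.7240;  z ← (1−ω)·-2.0000 + ω·-1.7240 = -1.5639

(-3.2886, -3.4233, -1.5639)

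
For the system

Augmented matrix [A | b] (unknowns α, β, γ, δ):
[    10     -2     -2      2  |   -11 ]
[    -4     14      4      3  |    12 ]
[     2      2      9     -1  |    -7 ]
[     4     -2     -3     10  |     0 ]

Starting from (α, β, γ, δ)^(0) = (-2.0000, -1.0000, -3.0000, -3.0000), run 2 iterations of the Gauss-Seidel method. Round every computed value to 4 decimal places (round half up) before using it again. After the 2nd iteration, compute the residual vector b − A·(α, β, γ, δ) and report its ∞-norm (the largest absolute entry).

Iteration 1:
  α = (-11 - (-2)·-1.0000 - (-2)·-3.0000 - (2)·-3.0000) / (10) = -1.3000
  β = (12 - (-4)·-1.3000 - (4)·-3.0000 - (3)·-3.0000) / (14) = 1.9857
  γ = (-7 - (2)·-1.3000 - (2)·1.9857 - (-1)·-3.0000) / (9) = -1.2635
  δ = (0 - (4)·-1.3000 - (-2)·1.9857 - (-3)·-1.2635) / (10) = 0.5381
Iteration 2:
  α = (-11 - (-2)·1.9857 - (-2)·-1.2635 - (2)·0.5381) / (10) = -1.0632
  β = (12 - (-4)·-1.0632 - (4)·-1.2635 - (3)·0.5381) / (14) = 0.7991
  γ = (-7 - (2)·-1.0632 - (2)·0.7991 - (-1)·0.5381) / (9) = -0.6593
  δ = (0 - (4)·-1.0632 - (-2)·0.7991 - (-3)·-0.6593) / (10) = 0.3873
Residual b − A·x = (-0.8630, -1.9649, -0.1508, 0.0001); ∞-norm = 1.9649

1.9649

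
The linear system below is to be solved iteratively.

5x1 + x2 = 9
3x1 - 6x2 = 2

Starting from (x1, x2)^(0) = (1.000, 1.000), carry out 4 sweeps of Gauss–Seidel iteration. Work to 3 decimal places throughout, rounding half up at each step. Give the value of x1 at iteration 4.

Iteration 1:
  x1 = (9 - (1)·1.000) / (5) = 1.600
  x2 = (2 - (3)·1.600) / (-6) = 0.467
Iteration 2:
  x1 = (9 - (1)·0.467) / (5) = 1.707
  x2 = (2 - (3)·1.707) / (-6) = 0.520
Iteration 3:
  x1 = (9 - (1)·0.520) / (5) = 1.696
  x2 = (2 - (3)·1.696) / (-6) = 0.515
Iteration 4:
  x1 = (9 - (1)·0.515) / (5) = 1.697
  x2 = (2 - (3)·1.697) / (-6) = 0.515

1.697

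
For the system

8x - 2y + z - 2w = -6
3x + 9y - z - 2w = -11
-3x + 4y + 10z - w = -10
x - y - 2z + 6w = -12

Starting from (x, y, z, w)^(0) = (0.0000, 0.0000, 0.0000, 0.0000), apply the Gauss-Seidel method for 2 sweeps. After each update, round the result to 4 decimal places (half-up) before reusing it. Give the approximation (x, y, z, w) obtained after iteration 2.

(-1.4675, -1.3406, -1.1356, -2.3574)

Iteration 1:
  x = (-6 - (-2)·0.0000 - (1)·0.0000 - (-2)·0.0000) / (8) = -0.7500
  y = (-11 - (3)·-0.7500 - (-1)·0.0000 - (-2)·0.0000) / (9) = -0.9722
  z = (-10 - (-3)·-0.7500 - (4)·-0.9722 - (-1)·0.0000) / (10) = -0.8361
  w = (-12 - (1)·-0.7500 - (-1)·-0.9722 - (-2)·-0.8361) / (6) = -2.3157
Iteration 2:
  x = (-6 - (-2)·-0.9722 - (1)·-0.8361 - (-2)·-2.3157) / (8) = -1.4675
  y = (-11 - (3)·-1.4675 - (-1)·-0.8361 - (-2)·-2.3157) / (9) = -1.3406
  z = (-10 - (-3)·-1.4675 - (4)·-1.3406 - (-1)·-2.3157) / (10) = -1.1356
  w = (-12 - (1)·-1.4675 - (-1)·-1.3406 - (-2)·-1.1356) / (6) = -2.3574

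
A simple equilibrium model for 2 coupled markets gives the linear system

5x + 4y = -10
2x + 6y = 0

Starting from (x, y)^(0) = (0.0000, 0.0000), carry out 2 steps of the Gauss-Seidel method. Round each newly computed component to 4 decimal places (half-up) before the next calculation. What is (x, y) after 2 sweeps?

Iteration 1:
  x = (-10 - (4)·0.0000) / (5) = -2.0000
  y = (0 - (2)·-2.0000) / (6) = 0.6667
Iteration 2:
  x = (-10 - (4)·0.6667) / (5) = -2.5334
  y = (0 - (2)·-2.5334) / (6) = 0.8445

(-2.5334, 0.8445)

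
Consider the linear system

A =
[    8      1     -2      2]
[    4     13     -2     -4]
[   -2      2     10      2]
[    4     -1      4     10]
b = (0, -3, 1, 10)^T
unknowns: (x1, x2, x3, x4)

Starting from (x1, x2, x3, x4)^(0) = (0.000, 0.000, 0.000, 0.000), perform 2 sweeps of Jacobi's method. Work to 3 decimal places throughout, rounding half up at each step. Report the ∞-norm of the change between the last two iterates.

Iteration 1:
  x1 = (0 - (1)·0.000 - (-2)·0.000 - (2)·0.000) / (8) = 0.000
  x2 = (-3 - (4)·0.000 - (-2)·0.000 - (-4)·0.000) / (13) = -0.231
  x3 = (1 - (-2)·0.000 - (2)·0.000 - (2)·0.000) / (10) = 0.100
  x4 = (10 - (4)·0.000 - (-1)·0.000 - (4)·0.000) / (10) = 1.000
Iteration 2:
  x1 = (0 - (1)·-0.231 - (-2)·0.100 - (2)·1.000) / (8) = -0.196
  x2 = (-3 - (4)·0.000 - (-2)·0.100 - (-4)·1.000) / (13) = 0.092
  x3 = (1 - (-2)·0.000 - (2)·-0.231 - (2)·1.000) / (10) = -0.054
  x4 = (10 - (4)·0.000 - (-1)·-0.231 - (4)·0.100) / (10) = 0.937
Change: (-0.196, 0.323, -0.154, -0.063) → max |·| = 0.323

0.323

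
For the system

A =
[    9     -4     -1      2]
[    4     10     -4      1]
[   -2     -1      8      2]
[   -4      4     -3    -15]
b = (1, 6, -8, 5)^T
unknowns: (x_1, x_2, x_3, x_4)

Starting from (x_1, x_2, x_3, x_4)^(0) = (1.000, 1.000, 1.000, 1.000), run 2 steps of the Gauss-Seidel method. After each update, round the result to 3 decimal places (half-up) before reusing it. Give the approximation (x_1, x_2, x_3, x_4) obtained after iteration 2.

(0.326, 0.055, -0.899, -0.226)

Iteration 1:
  x_1 = (1 - (-4)·1.000 - (-1)·1.000 - (2)·1.000) / (9) = 0.444
  x_2 = (6 - (4)·0.444 - (-4)·1.000 - (1)·1.000) / (10) = 0.722
  x_3 = (-8 - (-2)·0.444 - (-1)·0.722 - (2)·1.000) / (8) = -1.049
  x_4 = (5 - (-4)·0.444 - (4)·0.722 - (-3)·-1.049) / (-15) = -0.049
Iteration 2:
  x_1 = (1 - (-4)·0.722 - (-1)·-1.049 - (2)·-0.049) / (9) = 0.326
  x_2 = (6 - (4)·0.326 - (-4)·-1.049 - (1)·-0.049) / (10) = 0.055
  x_3 = (-8 - (-2)·0.326 - (-1)·0.055 - (2)·-0.049) / (8) = -0.899
  x_4 = (5 - (-4)·0.326 - (4)·0.055 - (-3)·-0.899) / (-15) = -0.226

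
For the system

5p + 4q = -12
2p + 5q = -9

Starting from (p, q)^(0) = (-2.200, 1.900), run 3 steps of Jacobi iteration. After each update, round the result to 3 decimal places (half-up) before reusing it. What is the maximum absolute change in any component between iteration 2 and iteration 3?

0.902

Iteration 1:
  p = (-12 - (4)·1.900) / (5) = -3.920
  q = (-9 - (2)·-2.200) / (5) = -0.920
Iteration 2:
  p = (-12 - (4)·-0.920) / (5) = -1.664
  q = (-9 - (2)·-3.920) / (5) = -0.232
Iteration 3:
  p = (-12 - (4)·-0.232) / (5) = -2.214
  q = (-9 - (2)·-1.664) / (5) = -1.134
Change: (-0.550, -0.902) → max |·| = 0.902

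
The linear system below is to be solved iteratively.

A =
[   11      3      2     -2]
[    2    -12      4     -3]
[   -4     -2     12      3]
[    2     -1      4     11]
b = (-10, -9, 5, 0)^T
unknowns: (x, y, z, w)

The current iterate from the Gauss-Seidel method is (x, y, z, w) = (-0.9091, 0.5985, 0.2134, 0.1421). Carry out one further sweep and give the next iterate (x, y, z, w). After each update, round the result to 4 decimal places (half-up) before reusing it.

One sweep:
  x = (-10 - (3)·0.5985 - (2)·0.2134 - (-2)·0.1421) / (11) = -1.0853
  y = (-9 - (2)·-1.0853 - (4)·0.2134 - (-3)·0.1421) / (-12) = 0.6047
  z = (5 - (-4)·-1.0853 - (-2)·0.6047 - (3)·0.1421) / (12) = 0.1202
  w = (0 - (2)·-1.0853 - (-1)·0.6047 - (4)·0.1202) / (11) = 0.2086

(-1.0853, 0.6047, 0.1202, 0.2086)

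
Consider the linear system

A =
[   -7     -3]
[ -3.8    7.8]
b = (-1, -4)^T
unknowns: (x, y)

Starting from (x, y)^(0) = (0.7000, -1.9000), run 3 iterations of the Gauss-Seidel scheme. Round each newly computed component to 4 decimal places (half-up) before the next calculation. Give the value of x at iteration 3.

0.3286

Iteration 1:
  x = (-1 - (-3)·-1.9000) / (-7) = 0.9571
  y = (-4 - (-3.8)·0.9571) / (7.8) = -0.0465
Iteration 2:
  x = (-1 - (-3)·-0.0465) / (-7) = 0.1628
  y = (-4 - (-3.8)·0.1628) / (7.8) = -0.4335
Iteration 3:
  x = (-1 - (-3)·-0.4335) / (-7) = 0.3286
  y = (-4 - (-3.8)·0.3286) / (7.8) = -0.3527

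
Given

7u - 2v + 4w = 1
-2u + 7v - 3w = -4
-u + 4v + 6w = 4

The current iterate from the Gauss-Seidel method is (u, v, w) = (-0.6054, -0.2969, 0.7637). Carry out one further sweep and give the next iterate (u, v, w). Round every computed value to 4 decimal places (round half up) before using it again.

One sweep:
  u = (1 - (-2)·-0.2969 - (4)·0.7637) / (7) = -0.3784
  v = (-4 - (-2)·-0.3784 - (-3)·0.7637) / (7) = -0.3522
  w = (4 - (-1)·-0.3784 - (4)·-0.3522) / (6) = 0.8384

(-0.3784, -0.3522, 0.8384)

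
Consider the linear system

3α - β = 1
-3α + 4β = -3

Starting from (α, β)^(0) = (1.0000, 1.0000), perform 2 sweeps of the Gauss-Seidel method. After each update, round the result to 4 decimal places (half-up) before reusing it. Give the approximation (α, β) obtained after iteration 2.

(0.2500, -0.5625)

Iteration 1:
  α = (1 - (-1)·1.0000) / (3) = 0.6667
  β = (-3 - (-3)·0.6667) / (4) = -0.2500
Iteration 2:
  α = (1 - (-1)·-0.2500) / (3) = 0.2500
  β = (-3 - (-3)·0.2500) / (4) = -0.5625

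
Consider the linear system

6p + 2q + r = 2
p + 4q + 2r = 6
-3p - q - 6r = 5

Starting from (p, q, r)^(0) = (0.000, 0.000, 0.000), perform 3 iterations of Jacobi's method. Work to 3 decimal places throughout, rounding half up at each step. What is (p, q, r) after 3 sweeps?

(-0.069, 2.132, -1.125)

Iteration 1:
  p = (2 - (2)·0.000 - (1)·0.000) / (6) = 0.333
  q = (6 - (1)·0.000 - (2)·0.000) / (4) = 1.500
  r = (5 - (-3)·0.000 - (-1)·0.000) / (-6) = -0.833
Iteration 2:
  p = (2 - (2)·1.500 - (1)·-0.833) / (6) = -0.028
  q = (6 - (1)·0.333 - (2)·-0.833) / (4) = 1.833
  r = (5 - (-3)·0.333 - (-1)·1.500) / (-6) = -1.250
Iteration 3:
  p = (2 - (2)·1.833 - (1)·-1.250) / (6) = -0.069
  q = (6 - (1)·-0.028 - (2)·-1.250) / (4) = 2.132
  r = (5 - (-3)·-0.028 - (-1)·1.833) / (-6) = -1.125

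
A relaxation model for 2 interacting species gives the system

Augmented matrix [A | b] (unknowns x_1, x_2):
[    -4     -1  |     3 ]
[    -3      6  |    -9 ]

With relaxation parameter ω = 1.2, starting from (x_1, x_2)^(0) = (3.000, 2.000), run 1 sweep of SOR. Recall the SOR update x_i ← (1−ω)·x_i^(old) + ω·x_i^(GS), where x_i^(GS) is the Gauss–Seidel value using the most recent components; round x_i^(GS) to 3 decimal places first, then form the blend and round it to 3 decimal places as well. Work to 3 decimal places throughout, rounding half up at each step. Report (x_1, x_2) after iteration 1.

Iteration 1:
  x_1: GS value = (3 - (-1)·2.000) / (-4) = -1.250;  x_1 ← (1−ω)·3.000 + ω·-1.250 = -2.100
  x_2: GS value = (-9 - (-3)·-2.100) / (6) = -2.550;  x_2 ← (1−ω)·2.000 + ω·-2.550 = -3.460

(-2.100, -3.460)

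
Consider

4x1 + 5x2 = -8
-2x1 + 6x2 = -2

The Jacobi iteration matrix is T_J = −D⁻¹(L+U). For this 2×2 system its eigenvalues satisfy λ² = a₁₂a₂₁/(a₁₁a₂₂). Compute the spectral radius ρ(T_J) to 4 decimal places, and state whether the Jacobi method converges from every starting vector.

a₁₂a₂₁/(a₁₁a₂₂) = (5)·(-2) / ((4)·(6)) = -0.416667
ρ = √|-0.416667| = √0.416667 = 0.6455
ρ < 1, so Jacobi converges

0.6455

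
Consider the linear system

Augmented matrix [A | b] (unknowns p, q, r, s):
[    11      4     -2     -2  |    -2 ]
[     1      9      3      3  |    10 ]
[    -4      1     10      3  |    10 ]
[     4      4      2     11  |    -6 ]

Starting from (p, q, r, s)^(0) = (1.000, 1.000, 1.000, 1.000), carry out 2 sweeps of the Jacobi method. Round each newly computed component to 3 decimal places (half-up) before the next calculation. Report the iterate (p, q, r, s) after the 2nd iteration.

Iteration 1:
  p = (-2 - (4)·1.000 - (-2)·1.000 - (-2)·1.000) / (11) = -0.182
  q = (10 - (1)·1.000 - (3)·1.000 - (3)·1.000) / (9) = 0.333
  r = (10 - (-4)·1.000 - (1)·1.000 - (3)·1.000) / (10) = 1.000
  s = (-6 - (4)·1.000 - (4)·1.000 - (2)·1.000) / (11) = -1.455
Iteration 2:
  p = (-2 - (4)·0.333 - (-2)·1.000 - (-2)·-1.455) / (11) = -0.386
  q = (10 - (1)·-0.182 - (3)·1.000 - (3)·-1.455) / (9) = 1.283
  r = (10 - (-4)·-0.182 - (1)·0.333 - (3)·-1.455) / (10) = 1.330
  s = (-6 - (4)·-0.182 - (4)·0.333 - (2)·1.000) / (11) = -0.782

(-0.386, 1.283, 1.330, -0.782)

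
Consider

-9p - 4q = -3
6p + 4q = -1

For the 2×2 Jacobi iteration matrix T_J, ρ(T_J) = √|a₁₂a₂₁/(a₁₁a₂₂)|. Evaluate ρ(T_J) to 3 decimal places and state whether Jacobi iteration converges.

0.816

a₁₂a₂₁/(a₁₁a₂₂) = (-4)·(6) / ((-9)·(4)) = 0.666667
ρ = √|0.666667| = √0.666667 = 0.816
ρ < 1, so Jacobi converges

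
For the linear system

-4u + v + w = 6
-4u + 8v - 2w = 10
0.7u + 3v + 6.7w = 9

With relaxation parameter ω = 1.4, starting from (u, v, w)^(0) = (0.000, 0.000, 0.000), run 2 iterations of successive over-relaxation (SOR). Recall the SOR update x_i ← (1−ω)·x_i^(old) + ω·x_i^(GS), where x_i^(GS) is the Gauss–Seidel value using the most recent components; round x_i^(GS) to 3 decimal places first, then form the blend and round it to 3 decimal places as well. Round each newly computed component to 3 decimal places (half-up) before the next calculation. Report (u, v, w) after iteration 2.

Iteration 1:
  u: GS value = (6 - (1)·0.000 - (1)·0.000) / (-4) = -1.500;  u ← (1−ω)·0.000 + ω·-1.500 = -2.100
  v: GS value = (10 - (-4)·-2.100 - (-2)·0.000) / (8) = 0.200;  v ← (1−ω)·0.000 + ω·0.200 = 0.280
  w: GS value = (9 - (0.7)·-2.100 - (3)·0.280) / (6.7) = 1.437;  w ← (1−ω)·0.000 + ω·1.437 = 2.012
Iteration 2:
  u: GS value = (6 - (1)·0.280 - (1)·2.012) / (-4) = -0.927;  u ← (1−ω)·-2.100 + ω·-0.927 = -0.458
  v: GS value = (10 - (-4)·-0.458 - (-2)·2.012) / (8) = 1.524;  v ← (1−ω)·0.280 + ω·1.524 = 2.022
  w: GS value = (9 - (0.7)·-0.458 - (3)·2.022) / (6.7) = 0.486;  w ← (1−ω)·2.012 + ω·0.486 = -0.124

(-0.458, 2.022, -0.124)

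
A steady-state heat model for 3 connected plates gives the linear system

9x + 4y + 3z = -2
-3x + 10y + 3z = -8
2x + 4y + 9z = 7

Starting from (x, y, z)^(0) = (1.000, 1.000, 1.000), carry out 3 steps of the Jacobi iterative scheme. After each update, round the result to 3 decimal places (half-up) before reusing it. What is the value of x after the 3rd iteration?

-0.171

Iteration 1:
  x = (-2 - (4)·1.000 - (3)·1.000) / (9) = -1.000
  y = (-8 - (-3)·1.000 - (3)·1.000) / (10) = -0.800
  z = (7 - (2)·1.000 - (4)·1.000) / (9) = 0.111
Iteration 2:
  x = (-2 - (4)·-0.800 - (3)·0.111) / (9) = 0.096
  y = (-8 - (-3)·-1.000 - (3)·0.111) / (10) = -1.133
  z = (7 - (2)·-1.000 - (4)·-0.800) / (9) = 1.356
Iteration 3:
  x = (-2 - (4)·-1.133 - (3)·1.356) / (9) = -0.171
  y = (-8 - (-3)·0.096 - (3)·1.356) / (10) = -1.178
  z = (7 - (2)·0.096 - (4)·-1.133) / (9) = 1.260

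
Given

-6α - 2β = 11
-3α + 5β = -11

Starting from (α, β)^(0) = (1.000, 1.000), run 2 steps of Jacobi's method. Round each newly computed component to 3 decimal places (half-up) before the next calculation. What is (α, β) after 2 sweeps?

(-1.300, -3.500)

Iteration 1:
  α = (11 - (-2)·1.000) / (-6) = -2.167
  β = (-11 - (-3)·1.000) / (5) = -1.600
Iteration 2:
  α = (11 - (-2)·-1.600) / (-6) = -1.300
  β = (-11 - (-3)·-2.167) / (5) = -3.500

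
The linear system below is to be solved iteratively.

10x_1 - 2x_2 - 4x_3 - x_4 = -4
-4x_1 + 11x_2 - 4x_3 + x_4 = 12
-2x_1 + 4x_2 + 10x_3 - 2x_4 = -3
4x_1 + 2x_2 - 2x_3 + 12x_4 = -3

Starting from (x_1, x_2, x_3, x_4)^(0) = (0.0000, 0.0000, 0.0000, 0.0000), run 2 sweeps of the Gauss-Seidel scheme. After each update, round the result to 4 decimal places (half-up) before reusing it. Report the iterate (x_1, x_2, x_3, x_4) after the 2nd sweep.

(-0.5542, 0.6501, -0.7510, -0.2988)

Iteration 1:
  x_1 = (-4 - (-2)·0.0000 - (-4)·0.0000 - (-1)·0.0000) / (10) = -0.4000
  x_2 = (12 - (-4)·-0.4000 - (-4)·0.0000 - (1)·0.0000) / (11) = 0.9455
  x_3 = (-3 - (-2)·-0.4000 - (4)·0.9455 - (-2)·0.0000) / (10) = -0.7582
  x_4 = (-3 - (4)·-0.4000 - (2)·0.9455 - (-2)·-0.7582) / (12) = -0.4006
Iteration 2:
  x_1 = (-4 - (-2)·0.9455 - (-4)·-0.7582 - (-1)·-0.4006) / (10) = -0.5542
  x_2 = (12 - (-4)·-0.5542 - (-4)·-0.7582 - (1)·-0.4006) / (11) = 0.6501
  x_3 = (-3 - (-2)·-0.5542 - (4)·0.6501 - (-2)·-0.4006) / (10) = -0.7510
  x_4 = (-3 - (4)·-0.5542 - (2)·0.6501 - (-2)·-0.7510) / (12) = -0.2988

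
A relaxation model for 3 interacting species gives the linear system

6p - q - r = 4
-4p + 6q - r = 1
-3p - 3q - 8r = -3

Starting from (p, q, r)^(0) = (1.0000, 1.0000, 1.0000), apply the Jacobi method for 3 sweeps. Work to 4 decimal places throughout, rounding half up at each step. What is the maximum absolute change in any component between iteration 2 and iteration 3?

0.1719

Iteration 1:
  p = (4 - (-1)·1.0000 - (-1)·1.0000) / (6) = 1.0000
  q = (1 - (-4)·1.0000 - (-1)·1.0000) / (6) = 1.0000
  r = (-3 - (-3)·1.0000 - (-3)·1.0000) / (-8) = -0.3750
Iteration 2:
  p = (4 - (-1)·1.0000 - (-1)·-0.3750) / (6) = 0.7708
  q = (1 - (-4)·1.0000 - (-1)·-0.3750) / (6) = 0.7708
  r = (-3 - (-3)·1.0000 - (-3)·1.0000) / (-8) = -0.3750
Iteration 3:
  p = (4 - (-1)·0.7708 - (-1)·-0.3750) / (6) = 0.7326
  q = (1 - (-4)·0.7708 - (-1)·-0.3750) / (6) = 0.6180
  r = (-3 - (-3)·0.7708 - (-3)·0.7708) / (-8) = -0.2031
Change: (-0.0382, -0.1528, 0.1719) → max |·| = 0.1719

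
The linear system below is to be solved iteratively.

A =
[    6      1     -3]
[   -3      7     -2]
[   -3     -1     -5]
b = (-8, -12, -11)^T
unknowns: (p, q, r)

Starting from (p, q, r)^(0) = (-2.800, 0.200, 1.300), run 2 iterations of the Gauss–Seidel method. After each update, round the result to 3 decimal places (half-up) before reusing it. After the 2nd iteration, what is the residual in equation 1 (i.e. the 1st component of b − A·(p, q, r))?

Iteration 1:
  p = (-8 - (1)·0.200 - (-3)·1.300) / (6) = -0.717
  q = (-12 - (-3)·-0.717 - (-2)·1.300) / (7) = -1.650
  r = (-11 - (-3)·-0.717 - (-1)·-1.650) / (-5) = 2.960
Iteration 2:
  p = (-8 - (1)·-1.650 - (-3)·2.960) / (6) = 0.422
  q = (-12 - (-3)·0.422 - (-2)·2.960) / (7) = -0.688
  r = (-11 - (-3)·0.422 - (-1)·-0.688) / (-5) = 2.084
Residual b − A·x = (-3.592, -1.750, -0.002)

-3.592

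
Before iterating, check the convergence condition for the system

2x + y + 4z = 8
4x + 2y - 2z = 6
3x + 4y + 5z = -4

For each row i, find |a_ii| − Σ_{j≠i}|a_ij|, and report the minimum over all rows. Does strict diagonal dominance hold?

-4

row 1: |2| − (1+4) = -3
row 2: |2| − (4+2) = -4
row 3: |5| − (3+4) = -2
minimum over rows = -4 → not strictly diagonally dominant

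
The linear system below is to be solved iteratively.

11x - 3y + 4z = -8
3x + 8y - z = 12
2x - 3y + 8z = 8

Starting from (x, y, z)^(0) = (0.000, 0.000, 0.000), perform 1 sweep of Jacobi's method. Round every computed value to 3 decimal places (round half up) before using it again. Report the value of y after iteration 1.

Iteration 1:
  x = (-8 - (-3)·0.000 - (4)·0.000) / (11) = -0.727
  y = (12 - (3)·0.000 - (-1)·0.000) / (8) = 1.500
  z = (8 - (2)·0.000 - (-3)·0.000) / (8) = 1.000

1.500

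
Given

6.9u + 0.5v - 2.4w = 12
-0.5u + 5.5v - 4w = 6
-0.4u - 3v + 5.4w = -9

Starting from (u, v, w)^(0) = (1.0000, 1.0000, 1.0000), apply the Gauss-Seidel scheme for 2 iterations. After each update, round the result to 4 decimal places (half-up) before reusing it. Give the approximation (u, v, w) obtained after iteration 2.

(1.4530, 0.9280, -1.0435)

Iteration 1:
  u = (12 - (0.5)·1.0000 - (-2.4)·1.0000) / (6.9) = 2.0145
  v = (6 - (-0.5)·2.0145 - (-4)·1.0000) / (5.5) = 2.0013
  w = (-9 - (-0.4)·2.0145 - (-3)·2.0013) / (5.4) = -0.4056
Iteration 2:
  u = (12 - (0.5)·2.0013 - (-2.4)·-0.4056) / (6.9) = 1.4530
  v = (6 - (-0.5)·1.4530 - (-4)·-0.4056) / (5.5) = 0.9280
  w = (-9 - (-0.4)·1.4530 - (-3)·0.9280) / (5.4) = -1.0435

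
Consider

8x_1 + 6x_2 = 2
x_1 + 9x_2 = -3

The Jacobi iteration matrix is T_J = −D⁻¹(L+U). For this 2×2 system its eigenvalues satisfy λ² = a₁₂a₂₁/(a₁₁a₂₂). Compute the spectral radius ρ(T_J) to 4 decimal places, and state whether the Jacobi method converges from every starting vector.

0.2887

a₁₂a₂₁/(a₁₁a₂₂) = (6)·(1) / ((8)·(9)) = 0.083333
ρ = √|0.083333| = √0.083333 = 0.2887
ρ < 1, so Jacobi converges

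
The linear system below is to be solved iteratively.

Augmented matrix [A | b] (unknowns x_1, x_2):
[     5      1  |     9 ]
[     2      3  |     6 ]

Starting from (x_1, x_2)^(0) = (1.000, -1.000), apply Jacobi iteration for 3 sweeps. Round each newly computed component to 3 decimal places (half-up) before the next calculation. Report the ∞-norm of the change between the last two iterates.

Iteration 1:
  x_1 = (9 - (1)·-1.000) / (5) = 2.000
  x_2 = (6 - (2)·1.000) / (3) = 1.333
Iteration 2:
  x_1 = (9 - (1)·1.333) / (5) = 1.533
  x_2 = (6 - (2)·2.000) / (3) = 0.667
Iteration 3:
  x_1 = (9 - (1)·0.667) / (5) = 1.667
  x_2 = (6 - (2)·1.533) / (3) = 0.978
Change: (0.134, 0.311) → max |·| = 0.311

0.311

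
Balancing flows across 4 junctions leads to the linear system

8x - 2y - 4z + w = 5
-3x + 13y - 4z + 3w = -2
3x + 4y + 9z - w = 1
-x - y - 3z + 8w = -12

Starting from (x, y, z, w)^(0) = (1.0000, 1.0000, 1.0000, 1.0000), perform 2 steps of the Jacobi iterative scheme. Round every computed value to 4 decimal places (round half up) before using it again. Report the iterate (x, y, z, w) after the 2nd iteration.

(0.4950, 0.1656, -0.4711, -1.5329)

Iteration 1:
  x = (5 - (-2)·1.0000 - (-4)·1.0000 - (1)·1.0000) / (8) = 1.2500
  y = (-2 - (-3)·1.0000 - (-4)·1.0000 - (3)·1.0000) / (13) = 0.1538
  z = (1 - (3)·1.0000 - (4)·1.0000 - (-1)·1.0000) / (9) = -0.5556
  w = (-12 - (-1)·1.0000 - (-1)·1.0000 - (-3)·1.0000) / (8) = -0.8750
Iteration 2:
  x = (5 - (-2)·0.1538 - (-4)·-0.5556 - (1)·-0.8750) / (8) = 0.4950
  y = (-2 - (-3)·1.2500 - (-4)·-0.5556 - (3)·-0.8750) / (13) = 0.1656
  z = (1 - (3)·1.2500 - (4)·0.1538 - (-1)·-0.8750) / (9) = -0.4711
  w = (-12 - (-1)·1.2500 - (-1)·0.1538 - (-3)·-0.5556) / (8) = -1.5329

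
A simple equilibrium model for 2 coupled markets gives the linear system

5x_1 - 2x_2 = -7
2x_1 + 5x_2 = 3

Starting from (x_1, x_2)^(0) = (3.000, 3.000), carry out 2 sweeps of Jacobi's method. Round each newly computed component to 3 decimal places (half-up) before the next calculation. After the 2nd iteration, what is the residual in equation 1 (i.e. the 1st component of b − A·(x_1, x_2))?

2.560

Iteration 1:
  x_1 = (-7 - (-2)·3.000) / (5) = -0.200
  x_2 = (3 - (2)·3.000) / (5) = -0.600
Iteration 2:
  x_1 = (-7 - (-2)·-0.600) / (5) = -1.640
  x_2 = (3 - (2)·-0.200) / (5) = 0.680
Residual b − A·x = (2.560, 2.880)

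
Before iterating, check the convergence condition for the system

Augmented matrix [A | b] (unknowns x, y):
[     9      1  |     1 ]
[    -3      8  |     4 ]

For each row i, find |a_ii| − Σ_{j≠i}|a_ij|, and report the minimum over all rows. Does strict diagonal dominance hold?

row 1: |9| − (1) = 8
row 2: |8| − (3) = 5
minimum over rows = 5 → strictly diagonally dominant (convergence guaranteed)

5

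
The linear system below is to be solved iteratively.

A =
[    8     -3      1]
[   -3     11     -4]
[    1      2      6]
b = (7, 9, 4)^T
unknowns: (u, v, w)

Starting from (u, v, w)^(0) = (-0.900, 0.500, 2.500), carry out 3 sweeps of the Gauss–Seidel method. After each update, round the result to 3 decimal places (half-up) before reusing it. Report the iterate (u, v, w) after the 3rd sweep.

Iteration 1:
  u = (7 - (-3)·0.500 - (1)·2.500) / (8) = 0.750
  v = (9 - (-3)·0.750 - (-4)·2.500) / (11) = 1.932
  w = (4 - (1)·0.750 - (2)·1.932) / (6) = -0.102
Iteration 2:
  u = (7 - (-3)·1.932 - (1)·-0.102) / (8) = 1.612
  v = (9 - (-3)·1.612 - (-4)·-0.102) / (11) = 1.221
  w = (4 - (1)·1.612 - (2)·1.221) / (6) = -0.009
Iteration 3:
  u = (7 - (-3)·1.221 - (1)·-0.009) / (8) = 1.334
  v = (9 - (-3)·1.334 - (-4)·-0.009) / (11) = 1.179
  w = (4 - (1)·1.334 - (2)·1.179) / (6) = 0.051

(1.334, 1.179, 0.051)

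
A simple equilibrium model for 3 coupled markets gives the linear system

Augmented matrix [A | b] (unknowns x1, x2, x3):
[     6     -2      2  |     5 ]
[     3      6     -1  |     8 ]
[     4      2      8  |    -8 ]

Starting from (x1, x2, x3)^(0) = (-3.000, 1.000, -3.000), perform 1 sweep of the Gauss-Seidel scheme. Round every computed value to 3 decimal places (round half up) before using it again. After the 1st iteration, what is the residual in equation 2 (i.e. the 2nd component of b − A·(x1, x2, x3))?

0.978

Iteration 1:
  x1 = (5 - (-2)·1.000 - (2)·-3.000) / (6) = 2.167
  x2 = (8 - (3)·2.167 - (-1)·-3.000) / (6) = -0.250
  x3 = (-8 - (4)·2.167 - (2)·-0.250) / (8) = -2.021
Residual b − A·x = (-4.460, 0.978, 0.000)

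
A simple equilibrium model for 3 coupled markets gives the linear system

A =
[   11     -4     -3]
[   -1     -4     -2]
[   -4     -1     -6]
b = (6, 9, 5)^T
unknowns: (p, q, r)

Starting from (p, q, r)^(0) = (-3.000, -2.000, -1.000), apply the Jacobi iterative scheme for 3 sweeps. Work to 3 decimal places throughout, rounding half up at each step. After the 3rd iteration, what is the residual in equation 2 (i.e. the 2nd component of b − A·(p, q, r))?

Iteration 1:
  p = (6 - (-4)·-2.000 - (-3)·-1.000) / (11) = -0.455
  q = (9 - (-1)·-3.000 - (-2)·-1.000) / (-4) = -1.000
  r = (5 - (-4)·-3.000 - (-1)·-2.000) / (-6) = 1.500
Iteration 2:
  p = (6 - (-4)·-1.000 - (-3)·1.500) / (11) = 0.591
  q = (9 - (-1)·-0.455 - (-2)·1.500) / (-4) = -2.886
  r = (5 - (-4)·-0.455 - (-1)·-1.000) / (-6) = -0.363
Iteration 3:
  p = (6 - (-4)·-2.886 - (-3)·-0.363) / (11) = -0.603
  q = (9 - (-1)·0.591 - (-2)·-0.363) / (-4) = -2.216
  r = (5 - (-4)·0.591 - (-1)·-2.886) / (-6) = -0.746
Residual b − A·x = (1.531, -1.959, -4.104)

-1.959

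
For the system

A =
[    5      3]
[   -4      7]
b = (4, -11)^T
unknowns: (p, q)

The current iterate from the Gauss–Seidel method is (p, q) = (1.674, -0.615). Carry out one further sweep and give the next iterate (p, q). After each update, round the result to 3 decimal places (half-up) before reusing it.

One sweep:
  p = (4 - (3)·-0.615) / (5) = 1.169
  q = (-11 - (-4)·1.169) / (7) = -0.903

(1.169, -0.903)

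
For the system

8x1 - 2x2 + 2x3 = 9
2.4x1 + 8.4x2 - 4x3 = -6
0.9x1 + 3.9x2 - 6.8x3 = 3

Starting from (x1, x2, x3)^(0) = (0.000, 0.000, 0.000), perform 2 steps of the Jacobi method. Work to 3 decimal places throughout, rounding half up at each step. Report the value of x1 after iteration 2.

1.057

Iteration 1:
  x1 = (9 - (-2)·0.000 - (2)·0.000) / (8) = 1.125
  x2 = (-6 - (2.4)·0.000 - (-4)·0.000) / (8.4) = -0.714
  x3 = (3 - (0.9)·0.000 - (3.9)·0.000) / (-6.8) = -0.441
Iteration 2:
  x1 = (9 - (-2)·-0.714 - (2)·-0.441) / (8) = 1.057
  x2 = (-6 - (2.4)·1.125 - (-4)·-0.441) / (8.4) = -1.246
  x3 = (3 - (0.9)·1.125 - (3.9)·-0.714) / (-6.8) = -0.702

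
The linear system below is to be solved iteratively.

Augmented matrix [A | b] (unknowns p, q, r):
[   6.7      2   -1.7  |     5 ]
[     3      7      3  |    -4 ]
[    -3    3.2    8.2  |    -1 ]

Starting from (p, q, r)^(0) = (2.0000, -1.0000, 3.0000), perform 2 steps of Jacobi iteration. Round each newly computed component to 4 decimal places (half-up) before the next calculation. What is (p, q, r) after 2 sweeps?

(1.8102, -1.7740, 1.5980)

Iteration 1:
  p = (5 - (2)·-1.0000 - (-1.7)·3.0000) / (6.7) = 1.8060
  q = (-4 - (3)·2.0000 - (3)·3.0000) / (7) = -2.7143
  r = (-1 - (-3)·2.0000 - (3.2)·-1.0000) / (8.2) = 1.0000
Iteration 2:
  p = (5 - (2)·-2.7143 - (-1.7)·1.0000) / (6.7) = 1.8102
  q = (-4 - (3)·1.8060 - (3)·1.0000) / (7) = -1.7740
  r = (-1 - (-3)·1.8060 - (3.2)·-2.7143) / (8.2) = 1.5980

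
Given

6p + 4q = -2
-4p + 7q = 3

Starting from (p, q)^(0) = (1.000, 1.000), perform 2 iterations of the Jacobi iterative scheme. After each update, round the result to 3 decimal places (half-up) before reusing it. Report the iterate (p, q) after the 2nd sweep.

Iteration 1:
  p = (-2 - (4)·1.000) / (6) = -1.000
  q = (3 - (-4)·1.000) / (7) = 1.000
Iteration 2:
  p = (-2 - (4)·1.000) / (6) = -1.000
  q = (3 - (-4)·-1.000) / (7) = -0.143

(-1.000, -0.143)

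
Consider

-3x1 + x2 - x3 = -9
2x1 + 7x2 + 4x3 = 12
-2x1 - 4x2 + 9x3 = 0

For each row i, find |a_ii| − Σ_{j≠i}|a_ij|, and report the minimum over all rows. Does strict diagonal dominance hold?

row 1: |-3| − (1+1) = 1
row 2: |7| − (2+4) = 1
row 3: |9| − (2+4) = 3
minimum over rows = 1 → strictly diagonally dominant (convergence guaranteed)

1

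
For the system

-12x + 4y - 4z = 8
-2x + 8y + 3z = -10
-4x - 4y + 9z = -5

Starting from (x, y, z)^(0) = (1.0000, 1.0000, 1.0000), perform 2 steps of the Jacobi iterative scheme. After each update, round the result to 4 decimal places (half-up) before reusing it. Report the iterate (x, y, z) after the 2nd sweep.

Iteration 1:
  x = (8 - (4)·1.0000 - (-4)·1.0000) / (-12) = -0.6667
  y = (-10 - (-2)·1.0000 - (3)·1.0000) / (8) = -1.3750
  z = (-5 - (-4)·1.0000 - (-4)·1.0000) / (9) = 0.3333
Iteration 2:
  x = (8 - (4)·-1.3750 - (-4)·0.3333) / (-12) = -1.2361
  y = (-10 - (-2)·-0.6667 - (3)·0.3333) / (8) = -1.5417
  z = (-5 - (-4)·-0.6667 - (-4)·-1.3750) / (9) = -1.4630

(-1.2361, -1.5417, -1.4630)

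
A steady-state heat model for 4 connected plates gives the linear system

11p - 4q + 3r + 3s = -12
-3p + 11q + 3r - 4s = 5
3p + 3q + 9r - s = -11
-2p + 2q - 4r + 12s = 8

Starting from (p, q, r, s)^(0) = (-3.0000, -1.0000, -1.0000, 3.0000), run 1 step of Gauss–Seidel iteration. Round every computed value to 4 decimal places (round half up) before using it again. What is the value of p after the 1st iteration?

Iteration 1:
  p = (-12 - (-4)·-1.0000 - (3)·-1.0000 - (3)·3.0000) / (11) = -2.0000
  q = (5 - (-3)·-2.0000 - (3)·-1.0000 - (-4)·3.0000) / (11) = 1.2727
  r = (-11 - (3)·-2.0000 - (3)·1.2727 - (-1)·3.0000) / (9) = -0.6465
  s = (8 - (-2)·-2.0000 - (2)·1.2727 - (-4)·-0.6465) / (12) = -0.0943

-2.0000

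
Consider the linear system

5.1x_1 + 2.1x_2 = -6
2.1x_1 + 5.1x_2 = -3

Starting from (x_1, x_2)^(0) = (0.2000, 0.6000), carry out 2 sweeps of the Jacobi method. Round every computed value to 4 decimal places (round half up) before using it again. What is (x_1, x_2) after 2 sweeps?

Iteration 1:
  x_1 = (-6 - (2.1)·0.6000) / (5.1) = -1.4235
  x_2 = (-3 - (2.1)·0.2000) / (5.1) = -0.6706
Iteration 2:
  x_1 = (-6 - (2.1)·-0.6706) / (5.1) = -0.9003
  x_2 = (-3 - (2.1)·-1.4235) / (5.1) = -0.0021

(-0.9003, -0.0021)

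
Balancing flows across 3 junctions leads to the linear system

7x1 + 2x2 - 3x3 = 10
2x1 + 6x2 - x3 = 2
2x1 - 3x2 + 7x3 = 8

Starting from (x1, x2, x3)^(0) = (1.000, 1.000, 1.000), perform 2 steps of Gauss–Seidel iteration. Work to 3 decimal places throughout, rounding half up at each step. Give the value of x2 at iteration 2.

-0.129

Iteration 1:
  x1 = (10 - (2)·1.000 - (-3)·1.000) / (7) = 1.571
  x2 = (2 - (2)·1.571 - (-1)·1.000) / (6) = -0.024
  x3 = (8 - (2)·1.571 - (-3)·-0.024) / (7) = 0.684
Iteration 2:
  x1 = (10 - (2)·-0.024 - (-3)·0.684) / (7) = 1.729
  x2 = (2 - (2)·1.729 - (-1)·0.684) / (6) = -0.129
  x3 = (8 - (2)·1.729 - (-3)·-0.129) / (7) = 0.594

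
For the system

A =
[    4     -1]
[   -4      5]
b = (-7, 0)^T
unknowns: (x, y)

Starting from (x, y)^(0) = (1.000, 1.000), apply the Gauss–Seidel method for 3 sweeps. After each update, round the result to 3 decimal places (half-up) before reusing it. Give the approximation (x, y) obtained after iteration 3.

Iteration 1:
  x = (-7 - (-1)·1.000) / (4) = -1.500
  y = (0 - (-4)·-1.500) / (5) = -1.200
Iteration 2:
  x = (-7 - (-1)·-1.200) / (4) = -2.050
  y = (0 - (-4)·-2.050) / (5) = -1.640
Iteration 3:
  x = (-7 - (-1)·-1.640) / (4) = -2.160
  y = (0 - (-4)·-2.160) / (5) = -1.728

(-2.160, -1.728)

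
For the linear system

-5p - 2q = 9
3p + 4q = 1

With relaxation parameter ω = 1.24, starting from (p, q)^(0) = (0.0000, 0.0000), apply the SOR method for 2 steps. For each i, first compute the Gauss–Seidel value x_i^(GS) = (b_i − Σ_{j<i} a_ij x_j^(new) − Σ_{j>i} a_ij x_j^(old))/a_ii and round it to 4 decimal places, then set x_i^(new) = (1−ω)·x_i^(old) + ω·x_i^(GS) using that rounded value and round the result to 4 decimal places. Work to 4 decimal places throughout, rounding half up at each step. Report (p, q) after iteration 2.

(-2.8797, 2.4156)

Iteration 1:
  p: GS value = (9 - (-2)·0.0000) / (-5) = -1.8000;  p ← (1−ω)·0.0000 + ω·-1.8000 = -2.2320
  q: GS value = (1 - (3)·-2.2320) / (4) = 1.9240;  q ← (1−ω)·0.0000 + ω·1.9240 = 2.3858
Iteration 2:
  p: GS value = (9 - (-2)·2.3858) / (-5) = -2.7543;  p ← (1−ω)·-2.2320 + ω·-2.7543 = -2.8797
  q: GS value = (1 - (3)·-2.8797) / (4) = 2.4098;  q ← (1−ω)·2.3858 + ω·2.4098 = 2.4156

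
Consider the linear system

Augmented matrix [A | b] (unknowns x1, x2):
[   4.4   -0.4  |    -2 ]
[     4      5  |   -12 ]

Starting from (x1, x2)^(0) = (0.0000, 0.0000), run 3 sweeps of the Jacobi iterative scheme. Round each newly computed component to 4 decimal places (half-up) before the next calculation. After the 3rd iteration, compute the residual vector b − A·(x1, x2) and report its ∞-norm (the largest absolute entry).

0.1322

Iteration 1:
  x1 = (-2 - (-0.4)·0.0000) / (4.4) = -0.4545
  x2 = (-12 - (4)·0.0000) / (5) = -2.4000
Iteration 2:
  x1 = (-2 - (-0.4)·-2.4000) / (4.4) = -0.6727
  x2 = (-12 - (4)·-0.4545) / (5) = -2.0364
Iteration 3:
  x1 = (-2 - (-0.4)·-2.0364) / (4.4) = -0.6397
  x2 = (-12 - (4)·-0.6727) / (5) = -1.8618
Residual b − A·x = (0.0700, -0.1322); ∞-norm = 0.1322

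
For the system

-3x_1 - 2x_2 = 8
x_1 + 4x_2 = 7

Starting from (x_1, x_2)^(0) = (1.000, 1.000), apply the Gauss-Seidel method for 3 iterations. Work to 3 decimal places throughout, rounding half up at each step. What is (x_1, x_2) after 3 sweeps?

Iteration 1:
  x_1 = (8 - (-2)·1.000) / (-3) = -3.333
  x_2 = (7 - (1)·-3.333) / (4) = 2.583
Iteration 2:
  x_1 = (8 - (-2)·2.583) / (-3) = -4.389
  x_2 = (7 - (1)·-4.389) / (4) = 2.847
Iteration 3:
  x_1 = (8 - (-2)·2.847) / (-3) = -4.565
  x_2 = (7 - (1)·-4.565) / (4) = 2.891

(-4.565, 2.891)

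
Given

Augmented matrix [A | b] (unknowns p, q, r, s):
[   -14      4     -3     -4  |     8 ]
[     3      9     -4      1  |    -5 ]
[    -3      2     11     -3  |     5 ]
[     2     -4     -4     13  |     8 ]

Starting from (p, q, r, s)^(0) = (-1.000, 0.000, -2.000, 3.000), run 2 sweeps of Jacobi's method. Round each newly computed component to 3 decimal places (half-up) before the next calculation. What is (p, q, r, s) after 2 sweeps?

(-1.242, 0.205, 0.486, 0.633)

Iteration 1:
  p = (8 - (4)·0.000 - (-3)·-2.000 - (-4)·3.000) / (-14) = -1.000
  q = (-5 - (3)·-1.000 - (-4)·-2.000 - (1)·3.000) / (9) = -1.444
  r = (5 - (-3)·-1.000 - (2)·0.000 - (-3)·3.000) / (11) = 1.000
  s = (8 - (2)·-1.000 - (-4)·0.000 - (-4)·-2.000) / (13) = 0.154
Iteration 2:
  p = (8 - (4)·-1.444 - (-3)·1.000 - (-4)·0.154) / (-14) = -1.242
  q = (-5 - (3)·-1.000 - (-4)·1.000 - (1)·0.154) / (9) = 0.205
  r = (5 - (-3)·-1.000 - (2)·-1.444 - (-3)·0.154) / (11) = 0.486
  s = (8 - (2)·-1.000 - (-4)·-1.444 - (-4)·1.000) / (13) = 0.633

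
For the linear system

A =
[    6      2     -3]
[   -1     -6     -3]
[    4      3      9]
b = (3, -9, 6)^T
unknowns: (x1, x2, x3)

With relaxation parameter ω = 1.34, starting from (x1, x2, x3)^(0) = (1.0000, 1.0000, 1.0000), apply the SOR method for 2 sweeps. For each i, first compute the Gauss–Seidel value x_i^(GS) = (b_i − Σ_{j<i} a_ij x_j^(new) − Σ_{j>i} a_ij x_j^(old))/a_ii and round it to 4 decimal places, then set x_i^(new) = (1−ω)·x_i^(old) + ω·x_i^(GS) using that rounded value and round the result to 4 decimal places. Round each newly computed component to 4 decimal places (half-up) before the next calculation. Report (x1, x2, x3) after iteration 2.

(-0.0221, 1.8294, 0.1464)

Iteration 1:
  x1: GS value = (3 - (2)·1.0000 - (-3)·1.0000) / (6) = 0.6667;  x1 ← (1−ω)·1.0000 + ω·0.6667 = 0.5534
  x2: GS value = (-9 - (-1)·0.5534 - (-3)·1.0000) / (-6) = 0.9078;  x2 ← (1−ω)·1.0000 + ω·0.9078 = 0.8765
  x3: GS value = (6 - (4)·0.5534 - (3)·0.8765) / (9) = 0.1285;  x3 ← (1−ω)·1.0000 + ω·0.1285 = -0.1678
Iteration 2:
  x1: GS value = (3 - (2)·0.8765 - (-3)·-0.1678) / (6) = 0.1239;  x1 ← (1−ω)·0.5534 + ω·0.1239 = -0.0221
  x2: GS value = (-9 - (-1)·-0.0221 - (-3)·-0.1678) / (-6) = 1.5876;  x2 ← (1−ω)·0.8765 + ω·1.5876 = 1.8294
  x3: GS value = (6 - (4)·-0.0221 - (3)·1.8294) / (9) = 0.0667;  x3 ← (1−ω)·-0.1678 + ω·0.0667 = 0.1464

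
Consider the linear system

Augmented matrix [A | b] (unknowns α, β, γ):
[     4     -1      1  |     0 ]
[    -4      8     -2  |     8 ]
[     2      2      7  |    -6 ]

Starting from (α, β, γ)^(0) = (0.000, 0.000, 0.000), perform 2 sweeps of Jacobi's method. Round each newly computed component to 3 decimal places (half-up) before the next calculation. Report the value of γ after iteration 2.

-1.143

Iteration 1:
  α = (0 - (-1)·0.000 - (1)·0.000) / (4) = 0.000
  β = (8 - (-4)·0.000 - (-2)·0.000) / (8) = 1.000
  γ = (-6 - (2)·0.000 - (2)·0.000) / (7) = -0.857
Iteration 2:
  α = (0 - (-1)·1.000 - (1)·-0.857) / (4) = 0.464
  β = (8 - (-4)·0.000 - (-2)·-0.857) / (8) = 0.786
  γ = (-6 - (2)·0.000 - (2)·1.000) / (7) = -1.143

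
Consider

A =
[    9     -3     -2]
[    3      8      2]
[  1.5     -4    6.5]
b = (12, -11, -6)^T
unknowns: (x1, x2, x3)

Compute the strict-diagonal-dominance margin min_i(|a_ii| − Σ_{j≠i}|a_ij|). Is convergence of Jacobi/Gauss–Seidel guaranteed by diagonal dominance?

row 1: |9| − (3+2) = 4
row 2: |8| − (3+2) = 3
row 3: |6.5| − (1.5+4) = 1
minimum over rows = 1 → strictly diagonally dominant (convergence guaranteed)

1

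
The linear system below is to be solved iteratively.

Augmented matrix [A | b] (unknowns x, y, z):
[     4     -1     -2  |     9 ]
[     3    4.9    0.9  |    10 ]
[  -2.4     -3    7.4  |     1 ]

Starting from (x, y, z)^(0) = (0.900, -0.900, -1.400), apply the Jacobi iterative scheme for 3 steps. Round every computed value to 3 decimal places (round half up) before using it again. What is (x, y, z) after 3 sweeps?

(3.191, 0.143, 1.510)

Iteration 1:
  x = (9 - (-1)·-0.900 - (-2)·-1.400) / (4) = 1.325
  y = (10 - (3)·0.900 - (0.9)·-1.400) / (4.9) = 1.747
  z = (1 - (-2.4)·0.900 - (-3)·-0.900) / (7.4) = 0.062
Iteration 2:
  x = (9 - (-1)·1.747 - (-2)·0.062) / (4) = 2.718
  y = (10 - (3)·1.325 - (0.9)·0.062) / (4.9) = 1.218
  z = (1 - (-2.4)·1.325 - (-3)·1.747) / (7.4) = 1.273
Iteration 3:
  x = (9 - (-1)·1.218 - (-2)·1.273) / (4) = 3.191
  y = (10 - (3)·2.718 - (0.9)·1.273) / (4.9) = 0.143
  z = (1 - (-2.4)·2.718 - (-3)·1.218) / (7.4) = 1.510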